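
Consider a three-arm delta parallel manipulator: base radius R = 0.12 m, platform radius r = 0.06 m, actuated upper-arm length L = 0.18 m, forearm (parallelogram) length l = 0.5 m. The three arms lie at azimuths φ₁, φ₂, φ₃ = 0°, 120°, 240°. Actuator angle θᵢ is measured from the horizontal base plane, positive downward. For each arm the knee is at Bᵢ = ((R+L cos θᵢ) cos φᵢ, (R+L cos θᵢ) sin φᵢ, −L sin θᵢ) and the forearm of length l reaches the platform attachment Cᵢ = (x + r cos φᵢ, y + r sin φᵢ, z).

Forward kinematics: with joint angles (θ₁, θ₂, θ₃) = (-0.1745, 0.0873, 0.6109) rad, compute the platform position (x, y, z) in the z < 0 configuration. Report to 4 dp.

S1 = (0.2373·cos0.0°, 0.2373·sin0.0°, 0.0313) = (0.2373, 0.0000, 0.0313)
arm 2 at φ=120.0°: ρ2 = 0.2393;  S2 = (-0.1197, 0.2073, -0.0157)
arm 3 at φ=240.0°: ρ3 = 0.2074;  S3 = (-0.1037, -0.1797, -0.1032)
subtract pairs → two planes through P
plane₁₂: -0.7138x+0.4145y+-0.0939z = 0.0002
det = 0.5392;  x = 0.0026+-0.2694z,  y = 0.0050+-0.2374z
quadratic in z: (1.1289)z²+(0.0615)z+(-0.1939)=0, √Δ=0.9378 → z ∈ {-0.4426, 0.3881}; z = -0.4426 (taking z<0)
x = 0.1218, y = 0.1101

(0.1218, 0.1101, -0.4426)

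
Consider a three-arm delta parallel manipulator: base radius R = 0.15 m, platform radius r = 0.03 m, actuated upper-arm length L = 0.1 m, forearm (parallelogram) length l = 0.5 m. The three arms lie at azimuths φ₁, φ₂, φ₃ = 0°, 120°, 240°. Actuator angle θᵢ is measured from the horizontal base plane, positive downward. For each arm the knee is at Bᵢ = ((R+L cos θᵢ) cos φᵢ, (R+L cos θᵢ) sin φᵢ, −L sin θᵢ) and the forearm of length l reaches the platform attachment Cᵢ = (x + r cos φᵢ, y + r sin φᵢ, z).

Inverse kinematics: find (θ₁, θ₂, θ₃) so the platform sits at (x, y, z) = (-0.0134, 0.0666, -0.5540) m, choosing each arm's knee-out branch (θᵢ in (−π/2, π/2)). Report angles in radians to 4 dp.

θ₁ = 1.1345, θ₂ = 0.7854, θ₃ = 1.3089

rotate P by −φ1: (-0.0134, 0.0666, -0.5540)
  A=0.1334, B=-0.5540, C=(l²−L²−A²−y'²−z²)/(2L)=-0.4457
  θ1 = atan2(B,A) + arccos(C/0.5698) = 1.1345
arm 2 (φ=120.0°): x'=0.0644, y'=-0.0217
  A cos θ + B sin θ = C:  0.0556·cos θ + -0.5540·sin θ = -0.3524
  √(A²+B²)=0.5568;  θ2 = -1.4707+2.2561 ≈ 0.7854
arm 3 (φ=240.0°): x'=-0.0510, y'=-0.0449
  A=0.1710, B=-0.5540, C=(l²−L²−A²−y'²−z²)/(2L)=-0.4908
  √(A²+B²)=0.5798;  θ3 = -1.2714+2.5803 ≈ 1.3089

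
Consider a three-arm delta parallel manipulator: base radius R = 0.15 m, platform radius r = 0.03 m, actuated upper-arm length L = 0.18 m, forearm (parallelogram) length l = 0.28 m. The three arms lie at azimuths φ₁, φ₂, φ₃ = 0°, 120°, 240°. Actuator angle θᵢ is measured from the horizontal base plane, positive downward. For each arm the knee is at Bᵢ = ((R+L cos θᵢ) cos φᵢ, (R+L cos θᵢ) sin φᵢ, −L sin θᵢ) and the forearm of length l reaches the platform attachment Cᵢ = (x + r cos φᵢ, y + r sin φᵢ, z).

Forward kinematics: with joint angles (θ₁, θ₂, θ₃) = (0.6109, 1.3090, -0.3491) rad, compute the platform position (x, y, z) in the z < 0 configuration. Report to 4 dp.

(0.0128, -0.1143, -0.1258)

arm 1 at φ=0.0°: ρ1 = 0.2674;  centre 1 = (0.2674, 0.0000, -0.1032)
arm 2 at φ=120.0°: ρ2 = 0.1666;  centre 2 = (-0.0833, 0.1443, -0.1739)
φ3=240.0°: virtual centre (-0.1446, -0.2504, 0.0616), radius l
|centre ₂|²−|centre ₁|² = -0.0242;  |centre ₃|²−|centre ₁|² = 0.0052
plane₁₂: -0.7015x+0.2885y+-0.1412z = -0.0242
det = 0.5891;  x = 0.0180+0.0414z,  y = -0.0401+0.5901z
into |P−centre ₁|² = l²: 1.3499z² + 0.1386z + -0.0039 = 0;  Δ = 0.0404;  z = -0.1258 or 0.0231 → z<0 root = -0.1258
x = 0.0128, y = -0.1143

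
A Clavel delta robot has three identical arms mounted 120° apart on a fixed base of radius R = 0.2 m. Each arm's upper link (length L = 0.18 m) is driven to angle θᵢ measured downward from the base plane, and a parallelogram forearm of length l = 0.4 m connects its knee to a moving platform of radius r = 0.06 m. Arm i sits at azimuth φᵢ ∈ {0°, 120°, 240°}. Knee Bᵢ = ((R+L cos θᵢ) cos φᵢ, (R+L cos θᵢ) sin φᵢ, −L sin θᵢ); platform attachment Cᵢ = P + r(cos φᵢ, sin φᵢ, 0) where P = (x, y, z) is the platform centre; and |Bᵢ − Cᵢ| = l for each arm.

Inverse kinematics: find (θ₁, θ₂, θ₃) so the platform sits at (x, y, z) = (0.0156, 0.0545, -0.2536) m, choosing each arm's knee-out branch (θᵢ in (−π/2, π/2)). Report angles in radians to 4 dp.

θ₁ = -0.0006, θ₂ = -0.1744, θ₃ = 0.4360

arm 1 (φ=0.0°): x'=0.0156, y'=0.0545
  e−x'=0.1244;  (l²−L²−(e−x')²−y'²−z²)/2L = 0.1246
  γ=atan2(-0.2536,0.1244)=-1.1147;  ψ=arccos(0.4410)=1.1141;  θ1=γ+ψ≈-0.0006
rotate P by −φ2: (0.0394, -0.0408, -0.2536)
  e−x'=0.1006;  (l²−L²−(e−x')²−y'²−z²)/2L = 0.1431
  γ=atan2(-0.2536,0.1006)=-1.1931;  ψ=arccos(0.5244)=1.0188;  θ2=γ+ψ≈-0.1744
φ3=240.0° → target in arm frame (-0.0550, -0.0137)
  A cos θ + B sin θ = C:  0.1950·cos θ + -0.2536·sin θ = 0.0696
  √(A²+B²)=0.3199;  θ3 = -0.9153+1.3513 ≈ 0.4360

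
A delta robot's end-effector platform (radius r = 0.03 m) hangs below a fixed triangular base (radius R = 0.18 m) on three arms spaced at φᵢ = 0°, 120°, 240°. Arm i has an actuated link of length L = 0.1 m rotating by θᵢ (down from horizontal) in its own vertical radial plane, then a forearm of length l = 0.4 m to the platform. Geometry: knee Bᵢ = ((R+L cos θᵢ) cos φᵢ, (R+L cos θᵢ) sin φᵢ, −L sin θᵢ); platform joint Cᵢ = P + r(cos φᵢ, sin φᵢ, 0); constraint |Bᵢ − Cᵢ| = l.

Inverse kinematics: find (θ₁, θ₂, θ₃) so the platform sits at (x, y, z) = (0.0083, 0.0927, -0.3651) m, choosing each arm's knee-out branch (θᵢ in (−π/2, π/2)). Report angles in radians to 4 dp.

arm 1 (φ=0.0°): x'=0.0083, y'=0.0927
  A cos θ + B sin θ = C:  0.1417·cos θ + -0.3651·sin θ = -0.0599
  γ=atan2(-0.3651,0.1417)=-1.2006;  ψ=arccos(-0.1528)=1.7242;  θ1=γ+ψ≈0.5236
rotate P by −φ2: (0.0761, -0.0535, -0.3651)
  e−x'=0.0739;  (l²−L²−(e−x')²−y'²−z²)/2L = 0.0419
  √(A²+B²)=0.3725;  θ2 = -1.3712+1.4581 ≈ 0.0869
rotate P by −φ3: (-0.0844, -0.0392, -0.3651)
  A=0.2344, B=-0.3651, C=(l²−L²−A²−y'²−z²)/(2L)=-0.1989
  √(A²+B²)=0.4339;  θ3 = -1.0000+2.0471 ≈ 1.0471

θ₁ = 0.5236, θ₂ = 0.0869, θ₃ = 1.0471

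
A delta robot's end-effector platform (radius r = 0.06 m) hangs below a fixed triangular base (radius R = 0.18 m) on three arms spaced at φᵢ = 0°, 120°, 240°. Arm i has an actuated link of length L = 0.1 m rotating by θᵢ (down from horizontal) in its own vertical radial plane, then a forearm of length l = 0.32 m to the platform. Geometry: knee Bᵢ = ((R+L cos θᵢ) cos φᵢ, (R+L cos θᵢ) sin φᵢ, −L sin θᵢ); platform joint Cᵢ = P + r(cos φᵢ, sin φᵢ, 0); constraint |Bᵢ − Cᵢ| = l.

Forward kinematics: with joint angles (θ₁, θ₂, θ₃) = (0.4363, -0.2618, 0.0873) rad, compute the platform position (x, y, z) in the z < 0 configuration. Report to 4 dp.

(-0.0409, 0.0211, -0.2390)

φ1=0.0°: virtual centre (0.2106, 0.0000, -0.0423), radius l
O2 = (0.2166·cos120.0°, 0.2166·sin120.0°, 0.0259) = (-0.1083, 0.1876, 0.0259)
O3 = (0.2196·cos240.0°, 0.2196·sin240.0°, -0.0087) = (-0.1098, -0.1902, -0.0087)
eliminate P² terms by subtracting sphere 1 from 2 and 3
linear system: -0.6379x+0.3751y = 0.0014−0.1363z; -0.6409x+-0.3804y = 0.0022−0.0671z
Cramer: x(z) = -0.0028+0.1594z;  y(z) = -0.0010-0.0922z
quadratic in z: (1.0339)z²+(0.0166)z+(-0.0551)=0, √Δ=0.4775 → z ∈ {-0.2390, 0.2229}; z = -0.2390 (taking z<0)
x = -0.0409, y = 0.0211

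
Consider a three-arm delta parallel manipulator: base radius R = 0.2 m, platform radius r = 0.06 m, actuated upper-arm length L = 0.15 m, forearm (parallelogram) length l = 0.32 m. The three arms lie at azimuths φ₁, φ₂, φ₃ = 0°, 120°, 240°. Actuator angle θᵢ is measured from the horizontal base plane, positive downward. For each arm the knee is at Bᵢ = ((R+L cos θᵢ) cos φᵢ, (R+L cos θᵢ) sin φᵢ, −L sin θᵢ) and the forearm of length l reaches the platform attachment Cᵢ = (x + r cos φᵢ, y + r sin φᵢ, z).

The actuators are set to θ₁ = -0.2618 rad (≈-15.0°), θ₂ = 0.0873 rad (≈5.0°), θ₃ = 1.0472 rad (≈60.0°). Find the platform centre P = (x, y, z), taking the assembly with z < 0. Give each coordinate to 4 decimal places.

(0.0658, 0.0779, -0.1811)

φ1=0.0°: virtual centre (0.2849, 0.0000, 0.0388), radius l
S2 = (0.2894·cos120.0°, 0.2894·sin120.0°, -0.0131) = (-0.1447, 0.2507, -0.0131)
arm 3 at φ=240.0°: e+L cos θ3 = 0.2150;  S3 = (-0.1075, -0.1862, -0.1299)
subtract pairs → two planes through P
[-0.8592 0.5013 -0.1038]·P = 0.0013;  [-0.7848 -0.3724 -0.3375]·P = -0.0196
Cramer: x(z) = 0.0131-0.2913z;  y(z) = 0.0250-0.2922z
sphere 1 gives Az²+Bz+C=0 with A=1.1703, B=0.0661, C=-0.0264;  B²−4AC=0.1279;  roots -0.1811, 0.1246;  negative root z = -0.1811
x = 0.0658, y = 0.0779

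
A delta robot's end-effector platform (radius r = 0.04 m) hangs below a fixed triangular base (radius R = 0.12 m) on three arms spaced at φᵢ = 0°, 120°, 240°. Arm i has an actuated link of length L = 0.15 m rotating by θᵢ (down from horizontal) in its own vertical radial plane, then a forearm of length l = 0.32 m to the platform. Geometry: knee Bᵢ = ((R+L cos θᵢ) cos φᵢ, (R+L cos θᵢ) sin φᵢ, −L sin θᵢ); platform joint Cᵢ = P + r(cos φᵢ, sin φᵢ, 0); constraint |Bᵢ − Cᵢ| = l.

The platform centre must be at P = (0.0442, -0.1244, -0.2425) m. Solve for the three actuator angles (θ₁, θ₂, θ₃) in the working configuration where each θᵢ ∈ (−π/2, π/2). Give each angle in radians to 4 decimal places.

φ1=0.0° → target in arm frame (0.0442, -0.1244)
  e−x'=0.0358;  (l²−L²−(e−x')²−y'²−z²)/2L = 0.0145
  θ1 = atan2(B,A) + arccos(C/0.2451) = 0.0876
φ2=120.0° → target in arm frame (-0.1298, 0.0239)
  A=0.2098, B=-0.2425, C=(l²−L²−A²−y'²−z²)/(2L)=-0.0784
  γ=atan2(-0.2425,0.2098)=-0.8575;  ψ=arccos(-0.2444)=1.8177;  θ2=γ+ψ≈0.9602
arm 3 (φ=240.0°): x'=0.0856, y'=0.1005
  e−x'=-0.0056;  (l²−L²−(e−x')²−y'²−z²)/2L = 0.0366
  γ=atan2(-0.2425,-0.0056)=-1.5940;  ψ=arccos(0.1507)=1.4195;  θ3=γ+ψ≈-0.1745

θ₁ = 0.0876, θ₂ = 0.9602, θ₃ = -0.1745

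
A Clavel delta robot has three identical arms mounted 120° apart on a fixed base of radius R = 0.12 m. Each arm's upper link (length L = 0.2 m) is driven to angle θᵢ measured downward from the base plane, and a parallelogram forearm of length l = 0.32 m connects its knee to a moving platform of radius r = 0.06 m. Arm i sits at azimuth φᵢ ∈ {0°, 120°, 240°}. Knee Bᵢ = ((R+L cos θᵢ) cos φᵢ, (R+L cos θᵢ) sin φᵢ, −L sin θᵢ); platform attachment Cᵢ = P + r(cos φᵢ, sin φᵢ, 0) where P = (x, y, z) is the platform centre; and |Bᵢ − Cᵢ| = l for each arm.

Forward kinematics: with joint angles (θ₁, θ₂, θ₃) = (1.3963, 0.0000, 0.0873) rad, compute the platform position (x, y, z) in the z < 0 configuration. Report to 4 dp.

φ1=0.0°: virtual centre (0.0947, 0.0000, -0.1970), radius l
S2 = (0.2600·cos120.0°, 0.2600·sin120.0°, 0.0000) = (-0.1300, 0.2252, 0.0000)
arm 3 at φ=240.0°: (R−r)+L cos θ3 = 0.2592;  S3 = (-0.1296, -0.2245, -0.0174)
subtract pairs → two planes through P
plane₁₂: -0.4494x+0.4503y+0.3939z = 0.0198
Cramer: x(z) = -0.0441+0.8383z;  y(z) = 0.0001-0.0381z
into |P−S₁|² = l²: 1.7042z² + 0.1612z + -0.0443 = 0;  Δ = 0.3283;  z = -0.2154 or 0.1208 → z<0 root = -0.2154
x = -0.2246, y = 0.0083

(-0.2246, 0.0083, -0.2154)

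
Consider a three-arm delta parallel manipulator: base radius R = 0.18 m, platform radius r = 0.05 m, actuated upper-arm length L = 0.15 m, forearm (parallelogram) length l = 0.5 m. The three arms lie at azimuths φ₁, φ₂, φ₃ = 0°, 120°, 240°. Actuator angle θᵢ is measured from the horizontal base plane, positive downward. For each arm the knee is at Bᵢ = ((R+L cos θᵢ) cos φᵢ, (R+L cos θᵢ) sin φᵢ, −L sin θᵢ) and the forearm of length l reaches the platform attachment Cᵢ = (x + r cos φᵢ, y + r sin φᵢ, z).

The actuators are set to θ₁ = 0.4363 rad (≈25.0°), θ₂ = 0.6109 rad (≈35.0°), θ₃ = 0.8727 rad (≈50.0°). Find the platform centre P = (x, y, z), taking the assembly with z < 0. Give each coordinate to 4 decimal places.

φ1=0.0°: virtual centre (0.2659, 0.0000, -0.0634), radius l
φ2=120.0°: virtual centre (-0.1264, 0.2190, -0.0860), radius l
arm 3 at φ=240.0°: (R−r)+L cos θ3 = 0.2264;  O3 = (-0.1132, -0.1961, -0.1149)
eliminate P² terms by subtracting sphere 1 from 2 and 3
[-0.7848 0.4380 -0.0453]·P = -0.0034;  [-0.7583 -0.3922 -0.1030]·P = -0.0103
det = 0.6399;  x = 0.0091+-0.0983z,  y = 0.0086+-0.0727z
quadratic in z: (1.0149)z²+(0.1760)z+(-0.1799)=0, √Δ=0.8727 → z ∈ {-0.5166, 0.3432}; z = -0.5166 (taking z<0)
x = 0.0599, y = 0.0461

(0.0599, 0.0461, -0.5166)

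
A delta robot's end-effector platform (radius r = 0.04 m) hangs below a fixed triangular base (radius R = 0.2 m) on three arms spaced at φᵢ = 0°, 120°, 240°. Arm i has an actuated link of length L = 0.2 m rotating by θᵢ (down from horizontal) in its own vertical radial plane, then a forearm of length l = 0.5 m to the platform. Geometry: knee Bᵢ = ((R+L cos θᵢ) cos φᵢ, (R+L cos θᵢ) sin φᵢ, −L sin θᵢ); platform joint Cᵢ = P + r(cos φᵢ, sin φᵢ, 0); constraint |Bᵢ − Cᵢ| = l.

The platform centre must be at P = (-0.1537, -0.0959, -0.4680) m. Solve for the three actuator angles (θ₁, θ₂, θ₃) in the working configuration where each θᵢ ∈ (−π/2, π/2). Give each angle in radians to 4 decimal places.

θ₁ = 1.1345, θ₂ = 0.6983, θ₃ = 0.0873

φ1=0.0° → target in arm frame (-0.1537, -0.0959)
  A cos θ + B sin θ = C:  0.3137·cos θ + -0.4680·sin θ = -0.2916
  √(A²+B²)=0.5634;  θ1 = -0.9803+2.1147 ≈ 1.1345
rotate P by −φ2: (-0.0062, 0.1811, -0.4680)
  A=0.1662, B=-0.4680, C=(l²−L²−A²−y'²−z²)/(2L)=-0.1736
  √(A²+B²)=0.4966;  θ2 = -1.2296+1.9278 ≈ 0.6983
rotate P by −φ3: (0.1599, -0.0852, -0.4680)
  A cos θ + B sin θ = C:  0.0001·cos θ + -0.4680·sin θ = -0.0407
  γ=atan2(-0.4680,0.0001)=-1.5706;  ψ=arccos(-0.0869)=1.6579;  θ3=γ+ψ≈0.0873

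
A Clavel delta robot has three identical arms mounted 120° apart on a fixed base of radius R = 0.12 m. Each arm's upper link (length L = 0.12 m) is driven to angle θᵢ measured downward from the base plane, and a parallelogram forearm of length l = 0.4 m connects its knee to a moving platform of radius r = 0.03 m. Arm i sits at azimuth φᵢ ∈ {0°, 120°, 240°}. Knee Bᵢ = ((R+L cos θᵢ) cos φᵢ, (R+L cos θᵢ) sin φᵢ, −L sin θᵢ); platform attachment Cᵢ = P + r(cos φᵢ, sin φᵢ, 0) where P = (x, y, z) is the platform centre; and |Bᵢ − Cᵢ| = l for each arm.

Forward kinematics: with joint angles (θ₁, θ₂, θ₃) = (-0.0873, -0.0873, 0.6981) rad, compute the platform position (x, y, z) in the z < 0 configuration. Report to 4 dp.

φ1=0.0°: virtual centre (0.2095, 0.0000, 0.0105), radius l
S2 = (0.2095·cos120.0°, 0.2095·sin120.0°, 0.0105) = (-0.1048, 0.1815, 0.0105)
φ3=240.0°: virtual centre (-0.0910, -0.1576, -0.0771), radius l
|S₂|²−|S₁|² = 0.0000;  |S₃|²−|S₁|² = -0.0050
plane₁₂: -0.6286x+0.3629y+0.0000z = 0.0000
det = 0.4162;  x = 0.0043+-0.1528z,  y = 0.0075+-0.2646z
quadratic in z: (1.0933)z²+(0.0378)z+(-0.1177)=0, √Δ=0.7185 → z ∈ {-0.3459, 0.3113}; z = -0.3459 (taking z<0)
x = 0.0572, y = 0.0990

(0.0572, 0.0990, -0.3459)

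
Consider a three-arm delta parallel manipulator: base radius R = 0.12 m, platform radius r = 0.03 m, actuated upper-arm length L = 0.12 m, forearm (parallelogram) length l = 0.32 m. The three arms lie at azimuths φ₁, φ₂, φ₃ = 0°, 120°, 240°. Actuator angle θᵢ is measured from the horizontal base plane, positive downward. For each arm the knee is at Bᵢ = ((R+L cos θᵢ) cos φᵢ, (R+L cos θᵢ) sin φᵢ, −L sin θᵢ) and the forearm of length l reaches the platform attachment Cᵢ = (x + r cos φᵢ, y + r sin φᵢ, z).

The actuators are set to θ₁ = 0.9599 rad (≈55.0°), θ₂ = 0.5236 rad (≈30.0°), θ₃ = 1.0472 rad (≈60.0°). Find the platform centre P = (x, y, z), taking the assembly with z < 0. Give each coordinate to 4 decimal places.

(-0.0235, 0.0637, -0.3535)

φ1=0.0°: virtual centre (0.1588, 0.0000, -0.0983), radius l
arm 2 at φ=120.0°: ρ2 = 0.1939;  S2 = (-0.0970, 0.1679, -0.0600)
arm 3 at φ=240.0°: ρ3 = 0.1500;  S3 = (-0.0750, -0.1299, -0.1039)
eliminate P² terms by subtracting sphere 1 from 2 and 3
plane₁₂: -0.5116x+0.3359y+0.0766z = 0.0063
det = 0.2900;  x = -0.0038+0.0556z,  y = 0.0130+-0.1434z
into |P−S₁|² = l²: 1.0236z² + 0.1748z + -0.0661 = 0;  Δ = 0.3013;  z = -0.3535 or 0.1827 → z<0 root = -0.3535
x = -0.0235, y = 0.0637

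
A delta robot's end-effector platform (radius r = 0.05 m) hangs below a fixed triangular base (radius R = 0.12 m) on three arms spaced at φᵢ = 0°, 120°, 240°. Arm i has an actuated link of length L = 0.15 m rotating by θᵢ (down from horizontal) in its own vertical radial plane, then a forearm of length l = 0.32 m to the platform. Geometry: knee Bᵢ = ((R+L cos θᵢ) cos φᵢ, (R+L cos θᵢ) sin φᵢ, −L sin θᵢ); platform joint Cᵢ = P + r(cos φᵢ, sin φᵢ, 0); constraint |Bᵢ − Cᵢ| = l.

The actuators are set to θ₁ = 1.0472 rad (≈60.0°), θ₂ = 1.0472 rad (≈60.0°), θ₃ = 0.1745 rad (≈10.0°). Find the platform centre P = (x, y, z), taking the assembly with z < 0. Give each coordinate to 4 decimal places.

φ1=0.0°: virtual centre (0.1450, 0.0000, -0.1299), radius l
arm 2 at φ=120.0°: ρ2 = 0.1450;  S2 = (-0.0725, 0.1256, -0.1299)
arm 3 at φ=240.0°: ρ3 = 0.2177;  S3 = (-0.1089, -0.1886, -0.0260)
eliminate P² terms by subtracting sphere 1 from 2 and 3
[-0.4350 0.2511 0.0000]·P = 0.0000;  [-0.5077 -0.3771 0.2077]·P = 0.0102
Cramer: x(z) = -0.0088+0.1789z;  y(z) = -0.0152+0.3099z
quadratic in z: (1.1281)z²+(0.1954)z+(-0.0616)=0, √Δ=0.5624 → z ∈ {-0.3359, 0.1627}; z = -0.3359 (taking z<0)
x = -0.0689, y = -0.1193

(-0.0689, -0.1193, -0.3359)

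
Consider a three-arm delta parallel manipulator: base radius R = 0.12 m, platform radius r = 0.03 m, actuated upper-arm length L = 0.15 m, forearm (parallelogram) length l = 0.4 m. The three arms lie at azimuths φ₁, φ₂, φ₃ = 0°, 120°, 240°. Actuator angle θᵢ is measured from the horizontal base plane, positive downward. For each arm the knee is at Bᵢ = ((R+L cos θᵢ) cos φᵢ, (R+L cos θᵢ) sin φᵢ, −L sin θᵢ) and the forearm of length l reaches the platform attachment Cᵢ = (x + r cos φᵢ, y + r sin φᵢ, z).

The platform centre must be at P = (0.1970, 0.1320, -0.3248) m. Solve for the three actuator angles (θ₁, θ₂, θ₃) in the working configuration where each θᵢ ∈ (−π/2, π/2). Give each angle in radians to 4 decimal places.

θ₁ = -0.3488, θ₂ = 0.5240, θ₃ = 1.3092

arm 1 (φ=0.0°): x'=0.1970, y'=0.1320
  A cos θ + B sin θ = C:  -0.1070·cos θ + -0.3248·sin θ = 0.0104
  γ=atan2(-0.3248,-0.1070)=-1.8890;  ψ=arccos(0.0305)=1.5403;  θ1=γ+ψ≈-0.3488
arm 2 (φ=120.0°): x'=0.0158, y'=-0.2366
  A=0.0742, B=-0.3248, C=(l²−L²−A²−y'²−z²)/(2L)=-0.0983
  γ=atan2(-0.3248,0.0742)=-1.3462;  ψ=arccos(-0.2950)=1.8702;  θ2=γ+ψ≈0.5240
arm 3 (φ=240.0°): x'=-0.2128, y'=0.1046
  A cos θ + B sin θ = C:  0.3028·cos θ + -0.3248·sin θ = -0.2354
  √(A²+B²)=0.4441;  θ3 = -0.8204+2.1297 ≈ 1.3092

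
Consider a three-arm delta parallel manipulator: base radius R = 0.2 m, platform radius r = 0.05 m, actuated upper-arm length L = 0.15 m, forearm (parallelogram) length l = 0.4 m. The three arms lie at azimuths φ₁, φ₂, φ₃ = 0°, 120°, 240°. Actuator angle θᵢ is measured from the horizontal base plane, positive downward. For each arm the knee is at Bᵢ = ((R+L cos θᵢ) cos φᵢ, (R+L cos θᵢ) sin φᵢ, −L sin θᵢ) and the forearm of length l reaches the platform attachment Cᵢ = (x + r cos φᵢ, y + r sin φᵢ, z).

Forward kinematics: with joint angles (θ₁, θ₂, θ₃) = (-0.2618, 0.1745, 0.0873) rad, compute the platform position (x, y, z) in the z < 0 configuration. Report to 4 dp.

(0.0334, -0.0072, -0.2638)

arm 1 at φ=0.0°: e+L cos θ1 = 0.2949;  S1 = (0.2949, 0.0000, 0.0388)
arm 2 at φ=120.0°: e+L cos θ2 = 0.2977;  S2 = (-0.1489, 0.2578, -0.0260)
arm 3 at φ=240.0°: e+L cos θ3 = 0.2994;  S3 = (-0.1497, -0.2593, -0.0131)
|S₂|²−|S₁|² = 0.0008;  |S₃|²−|S₁|² = 0.0014
plane₁₂: -0.8875x+0.5157y+-0.1297z = 0.0008
Cramer: x(z) = -0.0012-0.1315z;  y(z) = -0.0005+0.0253z
sphere 1 gives Az²+Bz+C=0 with A=1.0179, B=0.0002, C=-0.0708;  B²−4AC=0.2883;  roots -0.2638, 0.2636;  negative root z = -0.2638
x = 0.0334, y = -0.0072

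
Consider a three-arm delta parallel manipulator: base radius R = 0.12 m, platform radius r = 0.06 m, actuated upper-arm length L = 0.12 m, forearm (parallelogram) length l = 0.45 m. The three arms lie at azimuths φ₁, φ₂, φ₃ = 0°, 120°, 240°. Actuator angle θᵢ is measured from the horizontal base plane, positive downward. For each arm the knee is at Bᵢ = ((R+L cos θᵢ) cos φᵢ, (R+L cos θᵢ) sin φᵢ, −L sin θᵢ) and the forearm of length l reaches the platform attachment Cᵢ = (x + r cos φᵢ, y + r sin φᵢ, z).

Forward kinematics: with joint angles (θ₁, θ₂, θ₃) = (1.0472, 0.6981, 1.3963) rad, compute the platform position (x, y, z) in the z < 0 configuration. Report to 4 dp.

O1 = (0.1200·cos0.0°, 0.1200·sin0.0°, -0.1039) = (0.1200, 0.0000, -0.1039)
φ2=120.0°: virtual centre (-0.0760, 0.1316, -0.0771), radius l
O3 = (0.0808·cos240.0°, 0.0808·sin240.0°, -0.1182) = (-0.0404, -0.0700, -0.1182)
|O₂|²−|O₁|² = 0.0038;  |O₃|²−|O₁|² = -0.0047
linear system: -0.3919x+0.2631y = 0.0038−0.0536z; -0.3208x+-0.1400y = -0.0047−-0.0285z
det = 0.1393;  x = 0.0050+0.0000z,  y = 0.0220+-0.2036z
into |P−O₁|² = l²: 1.0415z² + 0.1989z + -0.1780 = 0;  Δ = 0.7811;  z = -0.5198 or 0.3288 → z<0 root = -0.5198
x = 0.0050, y = 0.1279

(0.0050, 0.1279, -0.5198)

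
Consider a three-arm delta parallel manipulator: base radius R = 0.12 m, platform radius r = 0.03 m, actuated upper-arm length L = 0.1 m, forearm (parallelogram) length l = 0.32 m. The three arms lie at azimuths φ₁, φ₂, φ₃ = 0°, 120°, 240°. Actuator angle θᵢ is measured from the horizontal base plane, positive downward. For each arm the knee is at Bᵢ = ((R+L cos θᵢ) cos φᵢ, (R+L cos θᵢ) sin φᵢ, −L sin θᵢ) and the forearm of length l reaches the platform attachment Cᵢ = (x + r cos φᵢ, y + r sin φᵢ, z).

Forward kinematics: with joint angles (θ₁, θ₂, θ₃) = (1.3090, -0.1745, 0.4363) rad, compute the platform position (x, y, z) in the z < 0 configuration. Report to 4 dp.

φ1=0.0°: virtual centre (0.1159, 0.0000, -0.0966), radius l
arm 2 at φ=120.0°: ρ2 = 0.1885;  S2 = (-0.0942, 0.1632, 0.0174)
arm 3 at φ=240.0°: ρ3 = 0.1806;  S3 = (-0.0903, -0.1564, -0.0423)
|S₂|²−|S₁|² = 0.0131;  |S₃|²−|S₁|² = 0.0117
plane₁₂: -0.4202x+0.3265y+0.2279z = 0.0131
det = 0.2661;  x = -0.0297+0.4013z,  y = 0.0018+-0.1816z
sphere 1 gives Az²+Bz+C=0 with A=1.1940, B=0.0757, C=-0.0719;  B²−4AC=0.3490;  roots -0.2791, 0.2157;  negative root z = -0.2791
x = -0.1417, y = 0.0525

(-0.1417, 0.0525, -0.2791)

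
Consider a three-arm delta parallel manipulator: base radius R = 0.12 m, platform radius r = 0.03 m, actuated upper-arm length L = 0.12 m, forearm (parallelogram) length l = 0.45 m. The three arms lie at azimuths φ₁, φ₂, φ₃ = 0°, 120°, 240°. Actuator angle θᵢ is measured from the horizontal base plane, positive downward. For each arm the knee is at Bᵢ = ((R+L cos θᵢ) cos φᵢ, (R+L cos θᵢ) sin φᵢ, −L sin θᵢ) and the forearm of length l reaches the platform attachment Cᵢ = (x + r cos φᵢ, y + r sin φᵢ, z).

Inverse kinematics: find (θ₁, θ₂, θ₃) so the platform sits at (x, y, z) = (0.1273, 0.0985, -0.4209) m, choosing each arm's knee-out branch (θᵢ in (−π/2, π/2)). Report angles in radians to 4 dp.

rotate P by −φ1: (0.1273, 0.0985, -0.4209)
  e−x'=-0.0373;  (l²−L²−(e−x')²−y'²−z²)/2L = -0.0006
  θ1 = atan2(B,A) + arccos(C/0.4225) = -0.0869
φ2=120.0° → target in arm frame (0.0217, -0.1595)
  e−x'=0.0683;  (l²−L²−(e−x')²−y'²−z²)/2L = -0.0799
  θ2 = atan2(B,A) + arccos(C/0.4264) = 0.3494
arm 3 (φ=240.0°): x'=-0.1490, y'=0.0610
  A=0.2390, B=-0.4209, C=(l²−L²−A²−y'²−z²)/(2L)=-0.2078
  γ=atan2(-0.4209,0.2390)=-1.0545;  ψ=arccos(-0.4294)=2.0146;  θ3=γ+ψ≈0.9601

θ₁ = -0.0869, θ₂ = 0.3494, θ₃ = 0.9601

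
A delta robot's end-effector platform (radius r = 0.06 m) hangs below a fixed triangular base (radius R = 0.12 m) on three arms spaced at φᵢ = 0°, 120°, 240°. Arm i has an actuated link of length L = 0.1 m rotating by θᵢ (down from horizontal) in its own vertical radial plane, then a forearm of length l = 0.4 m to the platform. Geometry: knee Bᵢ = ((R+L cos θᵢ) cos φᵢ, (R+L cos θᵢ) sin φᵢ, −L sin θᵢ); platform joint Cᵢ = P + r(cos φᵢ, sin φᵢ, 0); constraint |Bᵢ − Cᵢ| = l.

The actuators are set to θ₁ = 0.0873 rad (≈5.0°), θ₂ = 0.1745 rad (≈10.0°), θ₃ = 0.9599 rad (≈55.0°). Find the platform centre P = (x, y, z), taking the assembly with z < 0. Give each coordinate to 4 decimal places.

(0.0836, 0.1208, -0.3824)

S1 = (0.1596·cos0.0°, 0.1596·sin0.0°, -0.0087) = (0.1596, 0.0000, -0.0087)
S2 = (0.1585·cos120.0°, 0.1585·sin120.0°, -0.0174) = (-0.0792, 0.1372, -0.0174)
S3 = (0.1174·cos240.0°, 0.1174·sin240.0°, -0.0819) = (-0.0587, -0.1016, -0.0819)
subtract pairs → two planes through P
[-0.4777 0.2745 -0.0173]·P = -0.0001;  [-0.4366 -0.2033 -0.1464]·P = -0.0051
Cramer: x(z) = 0.0065-0.2014z;  y(z) = 0.0109-0.2876z
into |P−S₁|² = l²: 1.1233z² + 0.0728z + -0.1364 = 0;  Δ = 0.6180;  z = -0.3824 or 0.3175 → z<0 root = -0.3824
x = 0.0836, y = 0.1208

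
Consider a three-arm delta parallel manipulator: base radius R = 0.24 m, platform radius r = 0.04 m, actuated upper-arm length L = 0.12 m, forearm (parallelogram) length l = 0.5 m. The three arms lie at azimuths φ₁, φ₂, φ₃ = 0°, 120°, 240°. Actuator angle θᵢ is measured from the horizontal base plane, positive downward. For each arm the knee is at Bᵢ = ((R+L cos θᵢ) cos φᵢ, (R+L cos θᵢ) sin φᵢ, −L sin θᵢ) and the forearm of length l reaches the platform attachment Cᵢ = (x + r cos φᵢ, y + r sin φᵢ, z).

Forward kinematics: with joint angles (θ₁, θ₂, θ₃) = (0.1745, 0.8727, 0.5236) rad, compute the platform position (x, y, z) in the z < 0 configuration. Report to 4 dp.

(0.0666, -0.0410, -0.4510)

O1 = (0.3182·cos0.0°, 0.3182·sin0.0°, -0.0208) = (0.3182, 0.0000, -0.0208)
arm 2 at φ=120.0°: e+L cos θ2 = 0.2771;  O2 = (-0.1386, 0.2400, -0.0919)
arm 3 at φ=240.0°: e+L cos θ3 = 0.3039;  O3 = (-0.1520, -0.2632, -0.0600)
eliminate P² terms by subtracting sphere 1 from 2 and 3
plane₁₂: -0.9135x+0.4800y+-0.1422z = -0.0164
Cramer: x(z) = 0.0122-0.1206z;  y(z) = -0.0110+0.0667z
sphere 1 gives Az²+Bz+C=0 with A=1.0190, B=0.1140, C=-0.1558;  B²−4AC=0.6482;  roots -0.4510, 0.3391;  negative root z = -0.4510
x = 0.0666, y = -0.0410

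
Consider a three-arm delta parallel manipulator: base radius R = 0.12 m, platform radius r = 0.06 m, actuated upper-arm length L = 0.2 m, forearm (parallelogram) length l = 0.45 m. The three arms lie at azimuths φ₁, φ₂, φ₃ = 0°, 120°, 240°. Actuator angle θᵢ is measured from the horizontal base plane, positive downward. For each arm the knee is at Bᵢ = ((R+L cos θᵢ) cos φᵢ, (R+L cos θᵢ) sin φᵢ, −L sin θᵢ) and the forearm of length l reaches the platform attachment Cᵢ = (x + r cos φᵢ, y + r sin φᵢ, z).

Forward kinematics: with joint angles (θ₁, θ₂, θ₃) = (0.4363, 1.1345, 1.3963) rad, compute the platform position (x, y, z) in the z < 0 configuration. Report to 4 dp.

(0.2129, 0.0799, -0.5265)

arm 1 at φ=0.0°: e+L cos θ1 = 0.2413;  S1 = (0.2413, 0.0000, -0.0845)
S2 = (0.1445·cos120.0°, 0.1445·sin120.0°, -0.1813) = (-0.0723, 0.1252, -0.1813)
S3 = (0.0947·cos240.0°, 0.0947·sin240.0°, -0.1970) = (-0.0474, -0.0820, -0.1970)
|S₂|²−|S₁|² = -0.0116;  |S₃|²−|S₁|² = -0.0176
linear system: -0.6270x+0.2503y = -0.0116−-0.1935z; -0.5773x+-0.1641y = -0.0176−-0.2249z
Cramer: x(z) = 0.0255-0.3559z;  y(z) = 0.0175-0.1185z
sphere 1 gives Az²+Bz+C=0 with A=1.1407, B=0.3185, C=-0.1485;  B²−4AC=0.7790;  roots -0.5265, 0.2473;  negative root z = -0.5265
x = 0.2129, y = 0.0799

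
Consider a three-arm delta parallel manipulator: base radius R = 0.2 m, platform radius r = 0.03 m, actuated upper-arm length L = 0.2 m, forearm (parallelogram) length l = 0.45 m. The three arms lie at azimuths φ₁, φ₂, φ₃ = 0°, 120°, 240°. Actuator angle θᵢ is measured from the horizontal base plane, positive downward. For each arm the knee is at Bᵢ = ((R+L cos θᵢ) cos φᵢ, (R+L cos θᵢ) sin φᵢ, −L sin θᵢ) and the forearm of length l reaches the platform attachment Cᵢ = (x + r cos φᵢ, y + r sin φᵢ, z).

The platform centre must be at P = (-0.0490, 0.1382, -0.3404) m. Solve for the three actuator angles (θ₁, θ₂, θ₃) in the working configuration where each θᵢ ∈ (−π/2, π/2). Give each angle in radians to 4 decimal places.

rotate P by −φ1: (-0.0490, 0.1382, -0.3404)
  A cos θ + B sin θ = C:  0.2190·cos θ + -0.3404·sin θ = -0.0511
  γ=atan2(-0.3404,0.2190)=-0.9991;  ψ=arccos(-0.1262)=1.6973;  θ1=γ+ψ≈0.6982
arm 2 (φ=120.0°): x'=0.1442, y'=-0.0267
  e−x'=0.0258;  (l²−L²−(e−x')²−y'²−z²)/2L = 0.1131
  θ2 = atan2(B,A) + arccos(C/0.3414) = -0.2621
arm 3 (φ=240.0°): x'=-0.0952, y'=-0.1115
  A=0.2652, B=-0.3404, C=(l²−L²−A²−y'²−z²)/(2L)=-0.0903
  √(A²+B²)=0.4315;  θ3 = -0.9090+1.7817 ≈ 0.8727

θ₁ = 0.6982, θ₂ = -0.2621, θ₃ = 0.8727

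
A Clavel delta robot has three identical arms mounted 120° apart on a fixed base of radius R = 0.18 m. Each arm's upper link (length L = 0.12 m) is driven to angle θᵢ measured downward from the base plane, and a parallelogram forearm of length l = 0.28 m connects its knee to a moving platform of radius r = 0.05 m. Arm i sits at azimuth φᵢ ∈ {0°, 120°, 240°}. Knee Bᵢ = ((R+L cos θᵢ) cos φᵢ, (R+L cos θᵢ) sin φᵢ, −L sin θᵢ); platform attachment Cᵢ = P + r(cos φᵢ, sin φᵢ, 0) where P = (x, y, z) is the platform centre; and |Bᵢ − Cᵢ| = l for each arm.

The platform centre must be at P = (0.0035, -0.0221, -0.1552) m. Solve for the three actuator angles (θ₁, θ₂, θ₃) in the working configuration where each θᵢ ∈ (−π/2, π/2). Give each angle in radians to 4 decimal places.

arm 1 (φ=0.0°): x'=0.0035, y'=-0.0221
  A cos θ + B sin θ = C:  0.1265·cos θ + -0.1552·sin θ = 0.0976
  θ1 = atan2(B,A) + arccos(C/0.2002) = 0.1747
arm 2 (φ=120.0°): x'=-0.0209, y'=0.0080
  A=0.1509, B=-0.1552, C=(l²−L²−A²−y'²−z²)/(2L)=0.0712
  √(A²+B²)=0.2165;  θ2 = -0.7995+1.2358 ≈ 0.4363
rotate P by −φ3: (0.0174, 0.0141, -0.1552)
  A=0.1126, B=-0.1552, C=(l²−L²−A²−y'²−z²)/(2L)=0.1126
  √(A²+B²)=0.1918;  θ3 = -0.9431+0.9429 ≈ -0.0002

θ₁ = 0.1747, θ₂ = 0.4363, θ₃ = -0.0002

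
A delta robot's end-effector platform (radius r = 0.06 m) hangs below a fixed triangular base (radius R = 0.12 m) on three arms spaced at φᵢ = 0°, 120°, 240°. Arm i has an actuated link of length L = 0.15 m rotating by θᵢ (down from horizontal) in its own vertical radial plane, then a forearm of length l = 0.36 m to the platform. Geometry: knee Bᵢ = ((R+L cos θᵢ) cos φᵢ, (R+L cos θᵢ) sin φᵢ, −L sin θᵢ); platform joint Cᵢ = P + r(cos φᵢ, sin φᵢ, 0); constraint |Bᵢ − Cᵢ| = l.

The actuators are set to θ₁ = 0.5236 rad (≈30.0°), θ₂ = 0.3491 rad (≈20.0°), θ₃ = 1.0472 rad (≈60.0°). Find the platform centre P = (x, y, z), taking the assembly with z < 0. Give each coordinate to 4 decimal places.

(0.0389, 0.1204, -0.3788)

arm 1 at φ=0.0°: e+L cos θ1 = 0.1899;  centre 1 = (0.1899, 0.0000, -0.0750)
centre 2 = (0.2010·cos120.0°, 0.2010·sin120.0°, -0.0513) = (-0.1005, 0.1740, -0.0513)
arm 3 at φ=240.0°: e+L cos θ3 = 0.1350;  centre 3 = (-0.0675, -0.1169, -0.1299)
subtract pairs → two planes through P
plane₁₂: -0.5808x+0.3481y+0.0474z = 0.0013
det = 0.3150;  x = 0.0063+-0.0862z,  y = 0.0143+-0.2799z
sphere 1 gives Az²+Bz+C=0 with A=1.0858, B=0.1736, C=-0.0901;  B²−4AC=0.4213;  roots -0.3788, 0.2189;  negative root z = -0.3788
x = 0.0389, y = 0.1204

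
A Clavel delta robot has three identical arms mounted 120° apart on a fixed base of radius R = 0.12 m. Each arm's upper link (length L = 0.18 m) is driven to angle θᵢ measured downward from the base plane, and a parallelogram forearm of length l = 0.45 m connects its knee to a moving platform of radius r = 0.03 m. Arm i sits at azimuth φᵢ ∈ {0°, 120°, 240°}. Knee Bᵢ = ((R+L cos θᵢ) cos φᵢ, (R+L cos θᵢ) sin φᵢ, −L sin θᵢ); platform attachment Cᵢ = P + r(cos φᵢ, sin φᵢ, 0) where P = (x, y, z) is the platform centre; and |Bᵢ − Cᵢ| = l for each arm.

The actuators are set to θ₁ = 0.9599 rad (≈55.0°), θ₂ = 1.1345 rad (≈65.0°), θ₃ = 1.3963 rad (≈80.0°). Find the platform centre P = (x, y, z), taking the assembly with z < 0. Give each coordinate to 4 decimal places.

arm 1 at φ=0.0°: ρ1 = 0.1932;  centre 1 = (0.1932, 0.0000, -0.1474)
arm 2 at φ=120.0°: ρ2 = 0.1661;  centre 2 = (-0.0830, 0.1438, -0.1631)
arm 3 at φ=240.0°: ρ3 = 0.1213;  centre 3 = (-0.0606, -0.1050, -0.1773)
eliminate P² terms by subtracting sphere 1 from 2 and 3
plane₁₂: -0.5526x+0.2876y+-0.0314z = -0.0049
det = 0.2621;  x = 0.0181+-0.0906z,  y = 0.0178+-0.0649z
quadratic in z: (1.0124)z²+(0.3243)z+(-0.1498)=0, √Δ=0.8436 → z ∈ {-0.5768, 0.2565}; z = -0.5768 (taking z<0)
x = 0.0704, y = 0.0553

(0.0704, 0.0553, -0.5768)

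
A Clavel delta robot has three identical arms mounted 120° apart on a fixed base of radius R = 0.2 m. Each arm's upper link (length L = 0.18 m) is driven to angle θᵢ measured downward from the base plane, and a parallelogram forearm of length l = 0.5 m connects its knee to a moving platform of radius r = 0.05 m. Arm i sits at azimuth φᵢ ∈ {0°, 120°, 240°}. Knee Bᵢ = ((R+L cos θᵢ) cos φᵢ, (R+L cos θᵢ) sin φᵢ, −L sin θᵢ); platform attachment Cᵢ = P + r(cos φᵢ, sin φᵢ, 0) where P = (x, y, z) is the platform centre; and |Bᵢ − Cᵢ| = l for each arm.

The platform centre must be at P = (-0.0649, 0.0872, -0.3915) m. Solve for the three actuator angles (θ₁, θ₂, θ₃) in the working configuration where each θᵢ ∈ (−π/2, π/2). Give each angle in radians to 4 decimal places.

φ1=0.0° → target in arm frame (-0.0649, 0.0872)
  e−x'=0.2149;  (l²−L²−(e−x')²−y'²−z²)/2L = 0.0293
  √(A²+B²)=0.4466;  θ1 = -1.0688+1.5052 ≈ 0.4364
arm 2 (φ=120.0°): x'=0.1080, y'=0.0126
  A cos θ + B sin θ = C:  0.0420·cos θ + -0.3915·sin θ = 0.1733
  √(A²+B²)=0.3937;  θ2 = -1.4638+1.1149 ≈ -0.3489
φ3=240.0° → target in arm frame (-0.0431, -0.0998)
  e−x'=0.1931;  (l²−L²−(e−x')²−y'²−z²)/2L = 0.0475
  θ3 = atan2(B,A) + arccos(C/0.4365) = 0.3492

θ₁ = 0.4364, θ₂ = -0.3489, θ₃ = 0.3492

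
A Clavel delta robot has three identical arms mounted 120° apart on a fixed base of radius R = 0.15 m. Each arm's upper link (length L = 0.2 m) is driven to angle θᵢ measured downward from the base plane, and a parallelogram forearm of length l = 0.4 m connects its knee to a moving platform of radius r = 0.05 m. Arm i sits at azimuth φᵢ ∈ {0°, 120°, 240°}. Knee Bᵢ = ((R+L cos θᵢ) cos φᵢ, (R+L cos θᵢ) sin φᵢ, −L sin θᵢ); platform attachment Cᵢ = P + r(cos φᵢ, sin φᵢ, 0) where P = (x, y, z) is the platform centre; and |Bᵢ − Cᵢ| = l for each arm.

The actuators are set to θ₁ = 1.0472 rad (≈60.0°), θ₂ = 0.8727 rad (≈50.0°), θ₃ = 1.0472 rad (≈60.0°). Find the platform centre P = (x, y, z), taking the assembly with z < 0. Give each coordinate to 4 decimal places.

(-0.0197, 0.0342, -0.5057)

φ1=0.0°: virtual centre (0.2000, 0.0000, -0.1732), radius l
arm 2 at φ=120.0°: e+L cos θ2 = 0.2286;  S2 = (-0.1143, 0.1979, -0.1532)
φ3=240.0°: virtual centre (-0.1000, -0.1732, -0.1732), radius l
|S₂|²−|S₁|² = 0.0057;  |S₃|²−|S₁|² = 0.0000
linear system: -0.6286x+0.3959y = 0.0057−0.0400z; -0.6000x+-0.3464y = 0.0000−0.0000z
det = 0.4553;  x = -0.0043+0.0304z,  y = 0.0075+-0.0527z
sphere 1 gives Az²+Bz+C=0 with A=1.0037, B=0.3332, C=-0.0882;  B²−4AC=0.4651;  roots -0.5057, 0.1737;  negative root z = -0.5057
x = -0.0197, y = 0.0342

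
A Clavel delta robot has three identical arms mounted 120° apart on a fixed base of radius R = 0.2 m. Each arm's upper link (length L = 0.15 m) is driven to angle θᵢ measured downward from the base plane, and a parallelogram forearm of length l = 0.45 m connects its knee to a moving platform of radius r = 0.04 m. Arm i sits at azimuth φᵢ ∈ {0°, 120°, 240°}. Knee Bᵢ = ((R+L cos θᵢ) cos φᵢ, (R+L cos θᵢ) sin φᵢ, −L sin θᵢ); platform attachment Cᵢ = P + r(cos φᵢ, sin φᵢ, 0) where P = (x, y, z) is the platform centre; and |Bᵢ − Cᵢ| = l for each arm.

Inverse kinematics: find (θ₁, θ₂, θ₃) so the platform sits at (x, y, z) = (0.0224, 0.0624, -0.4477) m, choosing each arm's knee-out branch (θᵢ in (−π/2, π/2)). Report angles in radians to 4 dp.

θ₁ = 0.6112, θ₂ = 0.5236, θ₃ = 0.9603

rotate P by −φ1: (0.0224, 0.0624, -0.4477)
  e−x'=0.1376;  (l²−L²−(e−x')²−y'²−z²)/2L = -0.1442
  θ1 = atan2(B,A) + arccos(C/0.4684) = 0.6112
arm 2 (φ=120.0°): x'=0.0428, y'=-0.0506
  e−x'=0.1172;  (l²−L²−(e−x')²−y'²−z²)/2L = -0.1224
  γ=atan2(-0.4477,0.1172)=-1.3148;  ψ=arccos(-0.2645)=1.8385;  θ2=γ+ψ≈0.5236
φ3=240.0° → target in arm frame (-0.0652, -0.0118)
  A cos θ + B sin θ = C:  0.2252·cos θ + -0.4477·sin θ = -0.2377
  √(A²+B²)=0.5012;  θ3 = -1.1047+2.0649 ≈ 0.9603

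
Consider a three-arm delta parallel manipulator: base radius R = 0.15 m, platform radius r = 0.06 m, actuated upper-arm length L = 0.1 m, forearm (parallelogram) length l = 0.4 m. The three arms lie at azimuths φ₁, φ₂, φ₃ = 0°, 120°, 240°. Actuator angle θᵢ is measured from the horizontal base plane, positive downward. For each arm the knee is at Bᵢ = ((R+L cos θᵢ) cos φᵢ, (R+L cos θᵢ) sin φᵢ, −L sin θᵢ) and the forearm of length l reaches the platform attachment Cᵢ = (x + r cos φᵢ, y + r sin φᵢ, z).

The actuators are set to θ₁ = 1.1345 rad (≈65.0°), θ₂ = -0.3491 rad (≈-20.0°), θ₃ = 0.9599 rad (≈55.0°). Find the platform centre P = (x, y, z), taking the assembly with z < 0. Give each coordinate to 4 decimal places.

arm 1 at φ=0.0°: ρ1 = 0.1323;  S1 = (0.1323, 0.0000, -0.0906)
S2 = (0.1840·cos120.0°, 0.1840·sin120.0°, 0.0342) = (-0.0920, 0.1593, 0.0342)
φ3=240.0°: virtual centre (-0.0737, -0.1276, -0.0819), radius l
eliminate P² terms by subtracting sphere 1 from 2 and 3
plane₁₂: -0.4485x+0.3186y+0.2497z = 0.0093
det = 0.2457;  x = -0.0132+0.2820z,  y = 0.0106+-0.3867z
sphere 1 gives Az²+Bz+C=0 with A=1.2290, B=0.0910, C=-0.1305;  B²−4AC=0.6499;  roots -0.3650, 0.2909;  negative root z = -0.3650
x = -0.1161, y = 0.1518

(-0.1161, 0.1518, -0.3650)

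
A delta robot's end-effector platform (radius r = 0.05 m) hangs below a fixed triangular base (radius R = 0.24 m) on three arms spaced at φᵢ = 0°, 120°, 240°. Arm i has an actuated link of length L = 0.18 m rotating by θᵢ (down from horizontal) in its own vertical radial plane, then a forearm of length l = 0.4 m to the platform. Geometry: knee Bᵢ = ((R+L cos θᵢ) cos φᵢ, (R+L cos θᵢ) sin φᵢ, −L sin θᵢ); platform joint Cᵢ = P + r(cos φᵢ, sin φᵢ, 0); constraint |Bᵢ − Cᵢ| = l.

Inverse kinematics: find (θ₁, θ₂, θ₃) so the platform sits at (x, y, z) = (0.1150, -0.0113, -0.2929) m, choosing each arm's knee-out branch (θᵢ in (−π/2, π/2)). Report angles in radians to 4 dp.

θ₁ = -0.0870, θ₂ = 0.9597, θ₃ = 0.8727

rotate P by −φ1: (0.1150, -0.0113, -0.2929)
  A=0.0750, B=-0.2929, C=(l²−L²−A²−y'²−z²)/(2L)=0.1002
  γ=atan2(-0.2929,0.0750)=-1.3201;  ψ=arccos(0.3313)=1.2332;  θ1=γ+ψ≈-0.0870
φ2=120.0° → target in arm frame (-0.0673, -0.0939)
  A=0.2573, B=-0.2929, C=(l²−L²−A²−y'²−z²)/(2L)=-0.0923
  √(A²+B²)=0.3899;  θ2 = -0.8500+1.8097 ≈ 0.9597
φ3=240.0° → target in arm frame (-0.0477, 0.1052)
  e−x'=0.2377;  (l²−L²−(e−x')²−y'²−z²)/2L = -0.0716
  γ=atan2(-0.2929,0.2377)=-0.8890;  ψ=arccos(-0.1898)=1.7618;  θ3=γ+ψ≈0.8727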